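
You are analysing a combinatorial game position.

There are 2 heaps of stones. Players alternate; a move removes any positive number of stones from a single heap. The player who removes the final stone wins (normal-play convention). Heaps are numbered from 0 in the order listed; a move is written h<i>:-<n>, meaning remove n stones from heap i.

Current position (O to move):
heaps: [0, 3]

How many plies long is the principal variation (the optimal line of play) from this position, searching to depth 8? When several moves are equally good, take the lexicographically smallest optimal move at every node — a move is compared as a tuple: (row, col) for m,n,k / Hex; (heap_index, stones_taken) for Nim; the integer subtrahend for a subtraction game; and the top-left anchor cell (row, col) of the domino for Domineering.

PV length from [(0,3)]: 1 ply

p1 O@[(0,3)]: h1:-1[(0,2)]-1 h1:-2[(0,1)]-1 h1:-3[(0,0)]+1*
p2 X@[(0,0)] terminal -1; root [(0,3)] d8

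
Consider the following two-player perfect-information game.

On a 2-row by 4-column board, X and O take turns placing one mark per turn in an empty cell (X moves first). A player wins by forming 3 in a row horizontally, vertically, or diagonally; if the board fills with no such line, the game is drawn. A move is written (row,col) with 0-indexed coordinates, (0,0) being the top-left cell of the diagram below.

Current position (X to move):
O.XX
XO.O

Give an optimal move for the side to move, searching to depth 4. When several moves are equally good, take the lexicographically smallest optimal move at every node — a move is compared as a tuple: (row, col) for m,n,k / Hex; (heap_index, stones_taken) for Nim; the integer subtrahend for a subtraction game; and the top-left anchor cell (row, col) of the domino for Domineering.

X's best at [O.XX/XO.O]: (0,1)

[O.XX/XO.O] X move#1: (0,1):+1/OXXX/XO.O*, (1,2):+0/O.XX/XOXO
[OXXX/XO.O] end (terminal -1, O#2); searched O.XX/XO.O to 4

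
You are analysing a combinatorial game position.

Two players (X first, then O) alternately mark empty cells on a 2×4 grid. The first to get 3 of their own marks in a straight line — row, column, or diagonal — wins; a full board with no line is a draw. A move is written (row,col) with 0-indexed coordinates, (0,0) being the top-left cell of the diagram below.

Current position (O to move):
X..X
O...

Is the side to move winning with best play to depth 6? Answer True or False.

p1 O@[X..X/O...]: (0,1)[XO.X/O...]+0* (0,2)[X.OX/O...]+0 (1,1)[X..X/OO..]+0 (1,2)[X..X/O.O.]+0 (1,3)[X..X/O..O]+0
p2 X@[XO.X/O...]: (0,2)[XOXX/O...]+0* (1,1)[XO.X/OX..]+0 (1,2)[XO.X/O.X.]+0 (1,3)[XO.X/O..X]+0
p3 O@[XOXX/O...]: (1,1)[XOXX/OO..]+0* (1,2)[XOXX/O.O.]+0 (1,3)[XOXX/O..O]+0
p4 X@[XOXX/OO..]: (1,2)[XOXX/OOX.]+0* (1,3)[XOXX/OO.X]-1
p5 O@[XOXX/OOX.]: (1,3)[XOXX/OOXO]+0*
p6 X@[XOXX/OOXO] terminal +0; root [X..X/O...] d6

O winning at [X..X/O...]: False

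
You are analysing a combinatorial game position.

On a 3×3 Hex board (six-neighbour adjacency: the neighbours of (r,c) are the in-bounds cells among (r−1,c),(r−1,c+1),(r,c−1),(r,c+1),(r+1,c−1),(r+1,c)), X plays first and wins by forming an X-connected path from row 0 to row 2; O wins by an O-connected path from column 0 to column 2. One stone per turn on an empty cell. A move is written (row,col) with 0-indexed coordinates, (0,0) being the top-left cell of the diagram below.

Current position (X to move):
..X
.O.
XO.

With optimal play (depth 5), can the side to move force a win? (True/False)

p1 X@[..X/.O./XO.]: (0,0)[X.X/.O./XO.]-1 (0,1)[.XX/.O./XO.]-1 (1,0)[..X/XO./XO.]+1* (1,2)[..X/.OX/XO.]+1 (2,2)[..X/.O./XOX]+1
p2 O@[..X/XO./XO.]: (0,0)[O.X/XO./XO.]-1* (0,1)[.OX/XO./XO.]-1 (1,2)[..X/XOO/XO.]-1 (2,2)[..X/XO./XOO]-1
p3 X@[O.X/XO./XO.]: (0,1)[OXX/XO./XO.]+1* (1,2)[O.X/XOX/XO.]+1 (2,2)[O.X/XO./XOX]+1
p4 O@[OXX/XO./XO.] terminal -1; root [..X/.O./XO.] d5

X winning at [..X/.O./XO.]: True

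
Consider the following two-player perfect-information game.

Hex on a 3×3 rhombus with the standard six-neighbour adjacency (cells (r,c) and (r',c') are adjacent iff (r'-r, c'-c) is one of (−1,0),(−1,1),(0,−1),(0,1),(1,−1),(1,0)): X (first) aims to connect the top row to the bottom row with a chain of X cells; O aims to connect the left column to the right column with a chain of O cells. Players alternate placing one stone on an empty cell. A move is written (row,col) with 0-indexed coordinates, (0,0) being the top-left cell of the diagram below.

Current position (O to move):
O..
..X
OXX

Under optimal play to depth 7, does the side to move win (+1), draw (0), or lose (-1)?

value(O../..X/OXX, O) = +1

ply 1, O at O../..X/OXX | (0,1)=-1→OO./..X/OXX; (0,2)=+1→O.O/..X/OXX*; (1,0)=-1→O../O.X/OXX; (1,1)=-1→O../.OX/OXX
ply 2, X at O.O/..X/OXX | (0,1)=-1→OXO/..X/OXX*; (1,0)=-1→O.O/X.X/OXX; (1,1)=-1→O.O/.XX/OXX
ply 3, O at OXO/..X/OXX | (1,0)=-1→OXO/O.X/OXX; (1,1)=+1→OXO/.OX/OXX*
ply 4: OXO/.OX/OXX is terminal -1 (X); from O../..X/OXX depth 7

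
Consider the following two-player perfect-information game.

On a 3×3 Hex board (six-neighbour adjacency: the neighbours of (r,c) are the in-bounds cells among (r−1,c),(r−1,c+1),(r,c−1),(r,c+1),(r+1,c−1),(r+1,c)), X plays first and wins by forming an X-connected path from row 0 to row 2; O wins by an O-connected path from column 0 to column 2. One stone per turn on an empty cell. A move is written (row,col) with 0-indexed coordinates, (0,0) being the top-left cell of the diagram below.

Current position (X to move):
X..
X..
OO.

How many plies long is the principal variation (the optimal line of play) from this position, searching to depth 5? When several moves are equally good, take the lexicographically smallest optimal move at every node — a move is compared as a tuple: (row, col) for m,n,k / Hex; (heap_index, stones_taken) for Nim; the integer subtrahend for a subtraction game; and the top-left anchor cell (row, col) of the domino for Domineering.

PV length from [X../X../OO.]: 4 plies

p1 X@[X../X../OO.]: (0,1)[XX./X../OO.]-1* (0,2)[X.X/X../OO.]-1 (1,1)[X../XX./OO.]-1 (1,2)[X../X.X/OO.]-1 (2,2)[X../X../OOX]-1
p2 O@[XX./X../OO.]: (0,2)[XXO/X../OO.]+1* (1,1)[XX./XO./OO.]+1 (1,2)[XX./X.O/OO.]+1 (2,2)[XX./X../OOO]+1
p3 X@[XXO/X../OO.]: (1,1)[XXO/XX./OO.]-1* (1,2)[XXO/X.X/OO.]-1 (2,2)[XXO/X../OOX]-1
p4 O@[XXO/XX./OO.]: (1,2)[XXO/XXO/OO.]+1* (2,2)[XXO/XX./OOO]+1
p5 X@[XXO/XXO/OO.] terminal -1; root [X../X../OO.] d5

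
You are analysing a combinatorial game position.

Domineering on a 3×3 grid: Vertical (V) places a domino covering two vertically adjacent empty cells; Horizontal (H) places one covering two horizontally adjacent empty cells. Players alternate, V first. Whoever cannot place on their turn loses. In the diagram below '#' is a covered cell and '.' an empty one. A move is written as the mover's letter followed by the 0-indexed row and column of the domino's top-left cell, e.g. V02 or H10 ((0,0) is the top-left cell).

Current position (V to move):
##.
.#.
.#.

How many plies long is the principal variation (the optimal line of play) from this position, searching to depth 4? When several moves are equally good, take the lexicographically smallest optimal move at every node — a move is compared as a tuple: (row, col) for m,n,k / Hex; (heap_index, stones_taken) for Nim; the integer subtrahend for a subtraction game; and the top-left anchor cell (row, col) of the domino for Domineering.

ply 1, V at ##./.#./.#. | V02=+1→###/.##/.#.*; V10=+1→##./##./##.; V12=+1→##./.##/.##
ply 2: ###/.##/.#. is terminal -1 (H); from ##./.#./.#. depth 4

PV length from [##./.#./.#.]: 1 ply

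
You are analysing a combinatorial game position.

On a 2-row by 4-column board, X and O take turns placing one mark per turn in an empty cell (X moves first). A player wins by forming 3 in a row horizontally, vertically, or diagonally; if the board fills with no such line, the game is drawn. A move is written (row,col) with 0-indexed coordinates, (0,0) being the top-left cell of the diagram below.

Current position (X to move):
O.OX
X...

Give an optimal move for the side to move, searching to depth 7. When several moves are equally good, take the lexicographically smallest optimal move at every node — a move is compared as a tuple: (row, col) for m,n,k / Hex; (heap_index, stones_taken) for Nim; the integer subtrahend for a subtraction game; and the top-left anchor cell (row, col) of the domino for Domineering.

X's best at [O.OX/X...]: (0,1)

[O.OX/X...] X move#1: (0,1):+0/OXOX/X...*, (1,1):-1/O.OX/XX.., (1,2):-1/O.OX/X.X., (1,3):-1/O.OX/X..X
[OXOX/X...] O move#2: (1,1):+0/OXOX/XO..*, (1,2):+0/OXOX/X.O., (1,3):+0/OXOX/X..O
[OXOX/XO..] X move#3: (1,2):+0/OXOX/XOX.*, (1,3):+0/OXOX/XO.X
[OXOX/XOX.] O move#4: (1,3):+0/OXOX/XOXO*
[OXOX/XOXO] end (terminal +0, X#5); searched O.OX/X... to 7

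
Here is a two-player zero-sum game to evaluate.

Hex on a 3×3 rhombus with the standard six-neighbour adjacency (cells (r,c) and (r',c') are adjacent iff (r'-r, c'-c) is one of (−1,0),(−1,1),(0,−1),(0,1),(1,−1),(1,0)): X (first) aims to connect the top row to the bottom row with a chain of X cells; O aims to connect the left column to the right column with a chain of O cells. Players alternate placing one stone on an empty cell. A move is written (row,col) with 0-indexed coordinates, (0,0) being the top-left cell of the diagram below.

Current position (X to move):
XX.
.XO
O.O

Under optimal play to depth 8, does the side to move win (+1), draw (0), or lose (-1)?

[XX./.XO/O.O] X move#1: (0,2):-1/XXX/.XO/O.O, (1,0):-1/XX./XXO/O.O, (2,1):+1/XX./.XO/OXO*
[XX./.XO/OXO] end (terminal -1, O#2); searched XX./.XO/O.O to 8

value(XX./.XO/O.O, X) = +1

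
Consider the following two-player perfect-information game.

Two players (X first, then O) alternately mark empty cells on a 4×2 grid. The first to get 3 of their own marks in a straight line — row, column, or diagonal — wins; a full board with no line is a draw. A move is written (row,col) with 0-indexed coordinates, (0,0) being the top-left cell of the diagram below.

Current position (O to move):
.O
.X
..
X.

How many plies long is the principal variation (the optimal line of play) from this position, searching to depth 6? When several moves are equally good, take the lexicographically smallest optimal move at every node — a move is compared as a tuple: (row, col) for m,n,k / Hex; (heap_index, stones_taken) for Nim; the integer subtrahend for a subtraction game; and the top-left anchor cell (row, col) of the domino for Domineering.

PV length from [.O/.X/../X.]: 5 plies

ply 1, O at .O/.X/../X. | (0,0)=+0→OO/.X/../X.*; (1,0)=+0→.O/OX/../X.; (2,0)=+0→.O/.X/O./X.; (2,1)=+0→.O/.X/.O/X.; (3,1)=+0→.O/.X/../XO
ply 2, X at OO/.X/../X. | (1,0)=+0→OO/XX/../X.*; (2,0)=+0→OO/.X/X./X.; (2,1)=+0→OO/.X/.X/X.; (3,1)=+0→OO/.X/../XX
ply 3, O at OO/XX/../X. | (2,0)=+0→OO/XX/O./X.*; (2,1)=-1→OO/XX/.O/X.; (3,1)=-1→OO/XX/../XO
ply 4, X at OO/XX/O./X. | (2,1)=+0→OO/XX/OX/X.*; (3,1)=+0→OO/XX/O./XX
ply 5, O at OO/XX/OX/X. | (3,1)=+0→OO/XX/OX/XO*
ply 6: OO/XX/OX/XO is terminal +0 (X); from .O/.X/../X. depth 6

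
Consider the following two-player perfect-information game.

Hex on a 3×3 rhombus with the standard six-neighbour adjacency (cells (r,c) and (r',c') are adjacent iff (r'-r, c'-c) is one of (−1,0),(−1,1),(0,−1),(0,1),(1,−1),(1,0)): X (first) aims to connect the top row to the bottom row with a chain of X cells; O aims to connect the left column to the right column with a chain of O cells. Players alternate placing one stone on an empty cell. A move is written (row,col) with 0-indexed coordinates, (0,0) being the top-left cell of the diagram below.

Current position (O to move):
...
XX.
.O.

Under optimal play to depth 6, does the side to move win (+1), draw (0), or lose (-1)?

value(.../XX./.O., O) = +1

p1 O@[.../XX./.O.]: (0,0)[O../XX./.O.]-1 (0,1)[.O./XX./.O.]-1 (0,2)[..O/XX./.O.]-1 (1,2)[.../XXO/.O.]-1 (2,0)[.../XX./OO.]+1* (2,2)[.../XX./.OO]-1
p2 X@[.../XX./OO.]: (0,0)[X../XX./OO.]-1* (0,1)[.X./XX./OO.]-1 (0,2)[..X/XX./OO.]-1 (1,2)[.../XXX/OO.]-1 (2,2)[.../XX./OOX]-1
p3 O@[X../XX./OO.]: (0,1)[XO./XX./OO.]+1* (0,2)[X.O/XX./OO.]+1 (1,2)[X../XXO/OO.]+1 (2,2)[X../XX./OOO]+1
p4 X@[XO./XX./OO.]: (0,2)[XOX/XX./OO.]-1* (1,2)[XO./XXX/OO.]-1 (2,2)[XO./XX./OOX]-1
p5 O@[XOX/XX./OO.]: (1,2)[XOX/XXO/OO.]+1* (2,2)[XOX/XX./OOO]+1
p6 X@[XOX/XXO/OO.] terminal -1; root [.../XX./.O.] d6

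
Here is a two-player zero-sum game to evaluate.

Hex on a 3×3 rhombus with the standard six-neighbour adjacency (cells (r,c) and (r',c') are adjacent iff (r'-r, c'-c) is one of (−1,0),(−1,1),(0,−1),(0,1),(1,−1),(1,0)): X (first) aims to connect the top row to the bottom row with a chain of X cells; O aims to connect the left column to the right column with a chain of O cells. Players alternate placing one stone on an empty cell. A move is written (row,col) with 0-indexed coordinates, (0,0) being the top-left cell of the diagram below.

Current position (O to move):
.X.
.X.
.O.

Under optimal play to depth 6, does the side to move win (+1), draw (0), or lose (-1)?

ply 1, O at .X./.X./.O. | (0,0)=-1→OX./.X./.O.; (0,2)=-1→.XO/.X./.O.; (1,0)=-1→.X./OX./.O.; (1,2)=-1→.X./.XO/.O.; (2,0)=+1→.X./.X./OO.*; (2,2)=-1→.X./.X./.OO
ply 2, X at .X./.X./OO. | (0,0)=-1→XX./.X./OO.*; (0,2)=-1→.XX/.X./OO.; (1,0)=-1→.X./XX./OO.; (1,2)=-1→.X./.XX/OO.; (2,2)=-1→.X./.X./OOX
ply 3, O at XX./.X./OO. | (0,2)=+1→XXO/.X./OO.*; (1,0)=+1→XX./OX./OO.; (1,2)=+1→XX./.XO/OO.; (2,2)=+1→XX./.X./OOO
ply 4, X at XXO/.X./OO. | (1,0)=-1→XXO/XX./OO.*; (1,2)=-1→XXO/.XX/OO.; (2,2)=-1→XXO/.X./OOX
ply 5, O at XXO/XX./OO. | (1,2)=+1→XXO/XXO/OO.*; (2,2)=+1→XXO/XX./OOO
ply 6: XXO/XXO/OO. is terminal -1 (X); from .X./.X./.O. depth 6

value(.X./.X./.O., O) = +1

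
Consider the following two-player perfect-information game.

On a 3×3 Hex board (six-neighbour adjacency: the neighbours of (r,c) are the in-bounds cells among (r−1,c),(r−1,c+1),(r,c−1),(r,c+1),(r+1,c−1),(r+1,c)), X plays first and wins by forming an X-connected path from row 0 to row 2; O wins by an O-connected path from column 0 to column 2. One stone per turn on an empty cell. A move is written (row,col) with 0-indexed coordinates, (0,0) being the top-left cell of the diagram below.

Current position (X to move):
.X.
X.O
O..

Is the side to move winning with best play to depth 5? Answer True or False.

p1 X@[.X./X.O/O..]: (0,0)[XX./X.O/O..]-1* (0,2)[.XX/X.O/O..]-1 (1,1)[.X./XXO/O..]-1 (2,1)[.X./X.O/OX.]-1 (2,2)[.X./X.O/O.X]-1
p2 O@[XX./X.O/O..]: (0,2)[XXO/X.O/O..]+1* (1,1)[XX./XOO/O..]+1 (2,1)[XX./X.O/OO.]+1 (2,2)[XX./X.O/O.O]+1
p3 X@[XXO/X.O/O..]: (1,1)[XXO/XXO/O..]-1* (2,1)[XXO/X.O/OX.]-1 (2,2)[XXO/X.O/O.X]-1
p4 O@[XXO/XXO/O..]: (2,1)[XXO/XXO/OO.]+1* (2,2)[XXO/XXO/O.O]-1
p5 X@[XXO/XXO/OO.] terminal -1; root [.X./X.O/O..] d5

X winning at [.X./X.O/O..]: False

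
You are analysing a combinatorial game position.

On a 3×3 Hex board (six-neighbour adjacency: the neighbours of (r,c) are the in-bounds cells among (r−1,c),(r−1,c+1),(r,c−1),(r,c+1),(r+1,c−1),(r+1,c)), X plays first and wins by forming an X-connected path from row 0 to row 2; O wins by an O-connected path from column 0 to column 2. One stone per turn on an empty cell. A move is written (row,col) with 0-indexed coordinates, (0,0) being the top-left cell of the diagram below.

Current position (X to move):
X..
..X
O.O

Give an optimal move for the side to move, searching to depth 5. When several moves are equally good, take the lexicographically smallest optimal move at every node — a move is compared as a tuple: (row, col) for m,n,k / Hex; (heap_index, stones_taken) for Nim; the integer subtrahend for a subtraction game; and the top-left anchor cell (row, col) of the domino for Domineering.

ply 1, X at X../..X/O.O | (0,1)=-1→XX./..X/O.O; (0,2)=-1→X.X/..X/O.O; (1,0)=-1→X../X.X/O.O; (1,1)=-1→X../.XX/O.O; (2,1)=+1→X../..X/OXO*
ply 2, O at X../..X/OXO | (0,1)=-1→XO./..X/OXO*; (0,2)=-1→X.O/..X/OXO; (1,0)=-1→X../O.X/OXO; (1,1)=-1→X../.OX/OXO
ply 3, X at XO./..X/OXO | (0,2)=+1→XOX/..X/OXO*; (1,0)=+1→XO./X.X/OXO; (1,1)=+1→XO./.XX/OXO
ply 4: XOX/..X/OXO is terminal -1 (O); from X../..X/O.O depth 5

X's best at [X../..X/O.O]: (2,1)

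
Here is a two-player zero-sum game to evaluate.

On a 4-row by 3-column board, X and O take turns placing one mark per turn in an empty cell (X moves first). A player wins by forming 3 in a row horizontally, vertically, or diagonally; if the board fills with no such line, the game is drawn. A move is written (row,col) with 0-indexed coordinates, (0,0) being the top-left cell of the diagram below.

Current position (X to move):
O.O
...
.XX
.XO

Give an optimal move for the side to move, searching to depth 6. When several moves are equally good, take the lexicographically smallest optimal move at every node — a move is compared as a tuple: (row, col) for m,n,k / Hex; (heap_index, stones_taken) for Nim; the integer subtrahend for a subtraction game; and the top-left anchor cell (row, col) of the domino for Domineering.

[O.O/.../.XX/.XO] X move#1: (0,1):+1/OXO/.../.XX/.XO*, (1,0):-1/O.O/X../.XX/.XO, (1,1):+1/O.O/.X./.XX/.XO, (1,2):-1/O.O/..X/.XX/.XO, (2,0):+1/O.O/.../XXX/.XO, (3,0):-1/O.O/.../.XX/XXO
[OXO/.../.XX/.XO] O move#2: (1,0):-1/OXO/O../.XX/.XO*, (1,1):-1/OXO/.O./.XX/.XO, (1,2):-1/OXO/..O/.XX/.XO, (2,0):-1/OXO/.../OXX/.XO, (3,0):-1/OXO/.../.XX/OXO
[OXO/O../.XX/.XO] X move#3: (1,1):+1/OXO/OX./.XX/.XO*, (1,2):-1/OXO/O.X/.XX/.XO, (2,0):+1/OXO/O../XXX/.XO, (3,0):-1/OXO/O../.XX/XXO
[OXO/OX./.XX/.XO] end (terminal -1, O#4); searched O.O/.../.XX/.XO to 6

X's best at [O.O/.../.XX/.XO]: (0,1)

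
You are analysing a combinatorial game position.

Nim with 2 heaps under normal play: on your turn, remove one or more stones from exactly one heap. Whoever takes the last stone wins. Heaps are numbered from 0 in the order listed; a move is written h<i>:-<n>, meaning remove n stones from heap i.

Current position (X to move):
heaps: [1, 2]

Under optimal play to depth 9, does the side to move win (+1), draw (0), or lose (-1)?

value((1,2), X) = +1

[(1,2)] X move#1: h0:-1:-1/(0,2), h1:-1:+1/(1,1)*, h1:-2:-1/(1,0)
[(1,1)] O move#2: h0:-1:-1/(0,1)*, h1:-1:-1/(1,0)
[(0,1)] X move#3: h1:-1:+1/(0,0)*
[(0,0)] end (terminal -1, O#4); searched (1,2) to 9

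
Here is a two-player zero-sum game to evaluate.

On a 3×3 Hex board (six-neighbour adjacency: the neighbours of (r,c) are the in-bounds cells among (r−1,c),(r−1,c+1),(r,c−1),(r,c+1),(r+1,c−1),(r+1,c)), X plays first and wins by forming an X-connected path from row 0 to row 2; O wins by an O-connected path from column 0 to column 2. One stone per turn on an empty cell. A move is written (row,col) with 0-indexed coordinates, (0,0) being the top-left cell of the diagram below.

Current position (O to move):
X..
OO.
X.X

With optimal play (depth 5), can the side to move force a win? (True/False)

O winning at [X../OO./X.X]: True

ply 1, O at X../OO./X.X | (0,1)=+1→XO./OO./X.X*; (0,2)=+1→X.O/OO./X.X; (1,2)=+1→X../OOO/X.X; (2,1)=+1→X../OO./XOX
ply 2, X at XO./OO./X.X | (0,2)=-1→XOX/OO./X.X*; (1,2)=-1→XO./OOX/X.X; (2,1)=-1→XO./OO./XXX
ply 3, O at XOX/OO./X.X | (1,2)=+1→XOX/OOO/X.X*; (2,1)=-1→XOX/OO./XOX
ply 4: XOX/OOO/X.X is terminal -1 (X); from X../OO./X.X depth 5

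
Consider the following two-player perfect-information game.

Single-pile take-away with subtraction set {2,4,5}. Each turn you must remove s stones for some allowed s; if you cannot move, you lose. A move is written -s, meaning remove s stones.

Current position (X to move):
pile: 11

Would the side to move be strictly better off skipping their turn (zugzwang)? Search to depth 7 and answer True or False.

zugzwang(11, X) = False

p1 X@[11]: -2[9]-1 -4[7]+1* -5[6]-1
p2 O@[7]: -2[5]-1* -4[3]-1 -5[2]-1
p3 X@[5]: -2[3]-1 -4[1]+1* -5[0]+1
p4 O@[1] terminal -1; root [11] d7
if X skipped the turn, O would face:
~ p1 O@[11]: -2[9]-1 -4[7]+1* -5[6]-1
~ p2 X@[7]: -2[5]-1* -4[3]-1 -5[2]-1
~ p3 O@[5]: -2[3]-1 -4[1]+1* -5[0]+1
~ p4 X@[1] terminal -1; root [11] d7
compare (X): move=+1 vs pass=-1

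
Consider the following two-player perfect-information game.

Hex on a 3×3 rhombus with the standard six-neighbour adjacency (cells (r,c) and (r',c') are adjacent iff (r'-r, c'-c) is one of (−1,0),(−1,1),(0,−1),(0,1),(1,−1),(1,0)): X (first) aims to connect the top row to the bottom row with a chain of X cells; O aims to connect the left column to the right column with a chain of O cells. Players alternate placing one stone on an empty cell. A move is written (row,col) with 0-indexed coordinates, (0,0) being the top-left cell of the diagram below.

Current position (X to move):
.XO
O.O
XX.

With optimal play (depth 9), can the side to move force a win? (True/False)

X winning at [.XO/O.O/XX.]: True

[.XO/O.O/XX.] X move#1: (0,0):-1/XXO/O.O/XX., (1,1):+1/.XO/OXO/XX.*, (2,2):-1/.XO/O.O/XXX
[.XO/OXO/XX.] end (terminal -1, O#2); searched .XO/O.O/XX. to 9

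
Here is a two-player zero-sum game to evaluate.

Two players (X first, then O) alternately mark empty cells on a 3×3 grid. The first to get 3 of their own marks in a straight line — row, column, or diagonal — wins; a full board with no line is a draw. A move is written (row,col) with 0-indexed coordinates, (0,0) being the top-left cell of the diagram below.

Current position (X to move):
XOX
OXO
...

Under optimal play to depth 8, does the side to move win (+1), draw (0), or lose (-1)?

p1 X@[XOX/OXO/...]: (2,0)[XOX/OXO/X..]+1* (2,1)[XOX/OXO/.X.]+1 (2,2)[XOX/OXO/..X]+1
p2 O@[XOX/OXO/X..] terminal -1; root [XOX/OXO/...] d8

value(XOX/OXO/..., X) = +1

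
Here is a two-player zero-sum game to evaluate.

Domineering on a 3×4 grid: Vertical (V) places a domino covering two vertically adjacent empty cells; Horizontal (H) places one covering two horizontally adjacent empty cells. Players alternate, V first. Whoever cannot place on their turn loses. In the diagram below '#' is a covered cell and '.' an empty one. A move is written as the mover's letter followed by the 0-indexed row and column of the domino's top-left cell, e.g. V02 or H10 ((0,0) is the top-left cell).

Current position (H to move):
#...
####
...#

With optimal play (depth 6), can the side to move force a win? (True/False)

ply 1, H at #.../####/...# | H01=+1→###./####/...#*; H02=+1→#.##/####/...#; H20=+1→#.../####/##.#; H21=+1→#.../####/.###
ply 2: ###./####/...# is terminal -1 (V); from #.../####/...# depth 6

H winning at [#.../####/...#]: True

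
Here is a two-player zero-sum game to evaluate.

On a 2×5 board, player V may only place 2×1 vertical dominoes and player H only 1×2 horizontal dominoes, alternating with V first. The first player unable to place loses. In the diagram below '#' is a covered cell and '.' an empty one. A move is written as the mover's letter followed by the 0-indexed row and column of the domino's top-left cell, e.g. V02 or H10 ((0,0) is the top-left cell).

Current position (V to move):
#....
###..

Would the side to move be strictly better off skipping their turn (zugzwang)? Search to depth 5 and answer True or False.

zugzwang(#..../###.., V) = False

p1 V@[#..../###..]: V03[#..#./####.]+1* V04[#...#/###.#]-1
p2 H@[#..#./####.]: H01[####./####.]-1*
p3 V@[####./####.]: V04[#####/#####]+1*
p4 H@[#####/#####] terminal -1; root [#..../###..] d5
suppose V passes — search the same position with H to move:
pass> p1 H@[#..../###..]: H01[###../###..]-1 H02[#.##./###..]-1 H03[#..##/###..]+1* H13[#..../#####]+1
pass> p2 V@[#..##/###..] terminal -1; root [#..../###..] d5
for V: play +1, pass -1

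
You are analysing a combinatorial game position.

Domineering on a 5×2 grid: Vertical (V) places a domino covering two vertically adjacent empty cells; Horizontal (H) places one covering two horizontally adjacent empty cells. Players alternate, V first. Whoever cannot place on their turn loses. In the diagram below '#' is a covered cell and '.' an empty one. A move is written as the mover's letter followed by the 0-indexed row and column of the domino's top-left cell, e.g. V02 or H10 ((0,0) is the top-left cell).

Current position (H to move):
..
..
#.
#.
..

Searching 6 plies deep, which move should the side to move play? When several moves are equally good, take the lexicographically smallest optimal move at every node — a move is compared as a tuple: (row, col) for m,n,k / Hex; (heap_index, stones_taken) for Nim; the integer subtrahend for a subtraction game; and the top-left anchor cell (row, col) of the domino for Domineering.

H's best at [../../#./#./..]: H00

p1 H@[../../#./#./..]: H00[##/../#./#./..]+1* H10[../##/#./#./..]+1 H40[../../#./#./##]-1
p2 V@[##/../#./#./..]: V11[##/.#/##/#./..]-1* V21[##/../##/##/..]-1 V31[##/../#./##/.#]-1
p3 H@[##/.#/##/#./..]: H40[##/.#/##/#./##]+1*
p4 V@[##/.#/##/#./##] terminal -1; root [../../#./#./..] d6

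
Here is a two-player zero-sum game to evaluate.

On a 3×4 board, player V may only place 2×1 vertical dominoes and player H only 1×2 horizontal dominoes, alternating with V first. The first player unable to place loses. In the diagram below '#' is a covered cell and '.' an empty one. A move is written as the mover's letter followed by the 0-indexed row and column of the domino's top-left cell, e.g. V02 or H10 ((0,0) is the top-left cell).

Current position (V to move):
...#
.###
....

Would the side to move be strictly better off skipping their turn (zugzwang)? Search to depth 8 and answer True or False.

zugzwang(...#/.###/...., V) = False

p1 V@[...#/.###/....]: V00[#..#/####/....]-1* V10[...#/####/#...]-1
p2 H@[#..#/####/....]: H01[####/####/....]+1* H20[#..#/####/##..]+1 H21[#..#/####/.##.]+1 H22[#..#/####/..##]+1
p3 V@[####/####/....] terminal -1; root [...#/.###/....] d8
suppose V passes — search the same position with H to move:
pass> p1 H@[...#/.###/....]: H00[##.#/.###/....]+1* H01[.###/.###/....]+1 H20[...#/.###/##..]+1 H21[...#/.###/.##.]+1 H22[...#/.###/..##]+1
pass> p2 V@[##.#/.###/....]: V10[##.#/####/#...]-1*
pass> p3 H@[##.#/####/#...]: H21[##.#/####/###.]+1* H22[##.#/####/#.##]+1
pass> p4 V@[##.#/####/###.] terminal -1; root [...#/.###/....] d8
for V: play -1, pass -1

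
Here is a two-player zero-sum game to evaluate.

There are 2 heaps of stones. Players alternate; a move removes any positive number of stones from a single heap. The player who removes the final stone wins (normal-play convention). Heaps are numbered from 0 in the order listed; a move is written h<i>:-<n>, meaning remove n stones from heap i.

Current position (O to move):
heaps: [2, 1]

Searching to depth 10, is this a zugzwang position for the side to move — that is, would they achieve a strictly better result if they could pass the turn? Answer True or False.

zugzwang((2,1), O) = False

p1 O@[(2,1)]: h0:-1[(1,1)]+1* h0:-2[(0,1)]-1 h1:-1[(2,0)]-1
p2 X@[(1,1)]: h0:-1[(0,1)]-1* h1:-1[(1,0)]-1
p3 O@[(0,1)]: h1:-1[(0,0)]+1*
p4 X@[(0,0)] terminal -1; root [(2,1)] d10
pass branch (X moves first from the same position):
  | p1 X@[(2,1)]: h0:-1[(1,1)]+1* h0:-2[(0,1)]-1 h1:-1[(2,0)]-1
  | p2 O@[(1,1)]: h0:-1[(0,1)]-1* h1:-1[(1,0)]-1
  | p3 X@[(0,1)]: h1:-1[(0,0)]+1*
  | p4 O@[(0,0)] terminal -1; root [(2,1)] d10
O moving scores +1; O passing scores -1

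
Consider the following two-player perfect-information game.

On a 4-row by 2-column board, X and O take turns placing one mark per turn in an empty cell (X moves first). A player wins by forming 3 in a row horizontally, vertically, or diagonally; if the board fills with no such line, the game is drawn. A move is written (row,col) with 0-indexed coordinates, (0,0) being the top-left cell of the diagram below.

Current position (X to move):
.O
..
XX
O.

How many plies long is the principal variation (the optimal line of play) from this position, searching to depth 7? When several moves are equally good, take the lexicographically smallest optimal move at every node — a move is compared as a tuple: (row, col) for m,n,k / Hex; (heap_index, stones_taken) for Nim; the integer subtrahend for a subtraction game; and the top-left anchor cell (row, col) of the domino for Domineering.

[.O/../XX/O.] X move#1: (0,0):+0/XO/../XX/O.*, (1,0):+0/.O/X./XX/O., (1,1):+0/.O/.X/XX/O., (3,1):+0/.O/../XX/OX
[XO/../XX/O.] O move#2: (1,0):+0/XO/O./XX/O.*, (1,1):-1/XO/.O/XX/O., (3,1):-1/XO/../XX/OO
[XO/O./XX/O.] X move#3: (1,1):+0/XO/OX/XX/O.*, (3,1):+0/XO/O./XX/OX
[XO/OX/XX/O.] O move#4: (3,1):+0/XO/OX/XX/OO*
[XO/OX/XX/OO] end (terminal +0, X#5); searched .O/../XX/O. to 7

PV length from [.O/../XX/O.]: 4 plies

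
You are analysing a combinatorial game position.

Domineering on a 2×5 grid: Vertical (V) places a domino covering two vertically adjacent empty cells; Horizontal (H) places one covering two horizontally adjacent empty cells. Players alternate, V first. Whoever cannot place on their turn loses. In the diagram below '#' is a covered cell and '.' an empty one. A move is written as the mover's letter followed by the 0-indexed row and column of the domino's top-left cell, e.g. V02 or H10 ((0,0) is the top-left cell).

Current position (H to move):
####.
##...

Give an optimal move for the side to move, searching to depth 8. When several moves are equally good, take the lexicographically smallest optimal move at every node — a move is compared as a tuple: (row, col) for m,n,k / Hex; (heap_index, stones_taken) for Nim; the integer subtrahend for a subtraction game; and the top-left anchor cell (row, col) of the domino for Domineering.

H's best at [####./##...]: H13

[####./##...] H move#1: H12:-1/####./####., H13:+1/####./##.##*
[####./##.##] end (terminal -1, V#2); searched ####./##... to 8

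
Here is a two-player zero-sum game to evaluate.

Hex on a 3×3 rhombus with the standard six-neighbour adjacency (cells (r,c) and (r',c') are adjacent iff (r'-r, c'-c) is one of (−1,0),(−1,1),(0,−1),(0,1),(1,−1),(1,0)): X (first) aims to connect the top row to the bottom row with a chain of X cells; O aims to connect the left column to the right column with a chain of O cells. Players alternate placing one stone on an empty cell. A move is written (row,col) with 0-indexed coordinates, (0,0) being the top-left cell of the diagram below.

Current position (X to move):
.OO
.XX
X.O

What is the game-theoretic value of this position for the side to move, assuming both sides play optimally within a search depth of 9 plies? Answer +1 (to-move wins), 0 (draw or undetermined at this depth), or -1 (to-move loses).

[.OO/.XX/X.O] X move#1: (0,0):-1/XOO/.XX/X.O*, (1,0):-1/.OO/XXX/X.O, (2,1):-1/.OO/.XX/XXO
[XOO/.XX/X.O] O move#2: (1,0):+1/XOO/OXX/X.O*, (2,1):-1/XOO/.XX/XOO
[XOO/OXX/X.O] end (terminal -1, X#3); searched .OO/.XX/X.O to 9

value(.OO/.XX/X.O, X) = -1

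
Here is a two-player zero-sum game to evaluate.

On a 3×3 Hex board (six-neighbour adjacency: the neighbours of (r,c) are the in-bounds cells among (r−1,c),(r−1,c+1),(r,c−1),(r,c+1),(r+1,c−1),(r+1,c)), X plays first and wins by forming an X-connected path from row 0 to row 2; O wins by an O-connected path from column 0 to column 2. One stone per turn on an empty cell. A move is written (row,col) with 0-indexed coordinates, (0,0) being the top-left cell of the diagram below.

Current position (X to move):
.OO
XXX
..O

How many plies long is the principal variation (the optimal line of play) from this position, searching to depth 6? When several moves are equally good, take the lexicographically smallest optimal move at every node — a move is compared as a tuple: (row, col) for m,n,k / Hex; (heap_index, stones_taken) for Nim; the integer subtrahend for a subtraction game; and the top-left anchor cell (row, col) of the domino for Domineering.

PV length from [.OO/XXX/..O]: 3 plies

p1 X@[.OO/XXX/..O]: (0,0)[XOO/XXX/..O]+1* (2,0)[.OO/XXX/X.O]-1 (2,1)[.OO/XXX/.XO]-1
p2 O@[XOO/XXX/..O]: (2,0)[XOO/XXX/O.O]-1* (2,1)[XOO/XXX/.OO]-1
p3 X@[XOO/XXX/O.O]: (2,1)[XOO/XXX/OXO]+1*
p4 O@[XOO/XXX/OXO] terminal -1; root [.OO/XXX/..O] d6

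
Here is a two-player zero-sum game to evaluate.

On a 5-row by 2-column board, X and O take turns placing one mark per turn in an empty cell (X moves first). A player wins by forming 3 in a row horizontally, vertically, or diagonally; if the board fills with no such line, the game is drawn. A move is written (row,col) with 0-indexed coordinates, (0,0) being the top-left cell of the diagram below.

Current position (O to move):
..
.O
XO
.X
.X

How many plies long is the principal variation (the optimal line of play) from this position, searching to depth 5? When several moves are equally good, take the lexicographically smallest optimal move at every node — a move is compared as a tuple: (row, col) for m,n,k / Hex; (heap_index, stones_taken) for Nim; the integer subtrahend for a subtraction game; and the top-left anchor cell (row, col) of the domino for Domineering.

PV length from [../.O/XO/.X/.X]: 1 ply

p1 O@[../.O/XO/.X/.X]: (0,0)[O./.O/XO/.X/.X]+0 (0,1)[.O/.O/XO/.X/.X]+1* (1,0)[../OO/XO/.X/.X]+0 (3,0)[../.O/XO/OX/.X]+0 (4,0)[../.O/XO/.X/OX]+0
p2 X@[.O/.O/XO/.X/.X] terminal -1; root [../.O/XO/.X/.X] d5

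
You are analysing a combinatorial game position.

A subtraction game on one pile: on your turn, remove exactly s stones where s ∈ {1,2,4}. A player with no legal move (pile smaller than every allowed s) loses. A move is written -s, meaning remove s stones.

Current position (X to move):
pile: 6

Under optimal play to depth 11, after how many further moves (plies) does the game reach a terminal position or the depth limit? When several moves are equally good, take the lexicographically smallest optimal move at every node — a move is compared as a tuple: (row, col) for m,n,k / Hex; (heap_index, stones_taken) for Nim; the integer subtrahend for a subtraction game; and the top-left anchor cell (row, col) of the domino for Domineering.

PV length from [6]: 4 plies

[6] X move#1: -1:-1/5*, -2:-1/4, -4:-1/2
[5] O move#2: -1:-1/4, -2:+1/3*, -4:-1/1
[3] X move#3: -1:-1/2*, -2:-1/1
[2] O move#4: -1:-1/1, -2:+1/0*
[0] end (terminal -1, X#5); searched 6 to 11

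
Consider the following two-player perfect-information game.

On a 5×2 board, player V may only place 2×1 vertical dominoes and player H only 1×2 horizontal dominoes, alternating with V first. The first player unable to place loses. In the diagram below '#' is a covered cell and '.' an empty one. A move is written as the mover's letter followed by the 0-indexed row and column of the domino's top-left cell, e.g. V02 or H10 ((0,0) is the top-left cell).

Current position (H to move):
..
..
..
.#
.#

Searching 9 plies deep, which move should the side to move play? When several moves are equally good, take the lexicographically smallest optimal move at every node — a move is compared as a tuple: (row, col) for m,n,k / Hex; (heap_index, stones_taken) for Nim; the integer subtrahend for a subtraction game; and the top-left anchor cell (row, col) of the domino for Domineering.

[../../../.#/.#] H move#1: H00:-1/##/../../.#/.#, H10:+1/../##/../.#/.#*, H20:-1/../../##/.#/.#
[../##/../.#/.#] V move#2: V20:-1/../##/#./##/.#*, V30:-1/../##/../##/##
[../##/#./##/.#] H move#3: H00:+1/##/##/#./##/.#*
[##/##/#./##/.#] end (terminal -1, V#4); searched ../../../.#/.# to 9

H's best at [../../../.#/.#]: H10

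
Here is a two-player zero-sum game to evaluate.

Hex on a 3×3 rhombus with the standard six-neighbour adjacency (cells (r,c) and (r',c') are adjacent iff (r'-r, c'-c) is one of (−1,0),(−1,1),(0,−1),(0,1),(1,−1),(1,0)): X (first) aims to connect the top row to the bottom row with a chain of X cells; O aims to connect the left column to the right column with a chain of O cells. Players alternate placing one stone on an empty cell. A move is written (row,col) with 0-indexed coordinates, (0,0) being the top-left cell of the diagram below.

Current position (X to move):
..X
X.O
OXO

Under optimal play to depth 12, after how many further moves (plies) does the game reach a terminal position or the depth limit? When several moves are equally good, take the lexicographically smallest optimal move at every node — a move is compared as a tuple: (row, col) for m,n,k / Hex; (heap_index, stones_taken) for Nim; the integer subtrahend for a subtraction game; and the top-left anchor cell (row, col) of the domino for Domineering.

PV length from [..X/X.O/OXO]: 1 ply

p1 X@[..X/X.O/OXO]: (0,0)[X.X/X.O/OXO]-1 (0,1)[.XX/X.O/OXO]-1 (1,1)[..X/XXO/OXO]+1*
p2 O@[..X/XXO/OXO] terminal -1; root [..X/X.O/OXO] d12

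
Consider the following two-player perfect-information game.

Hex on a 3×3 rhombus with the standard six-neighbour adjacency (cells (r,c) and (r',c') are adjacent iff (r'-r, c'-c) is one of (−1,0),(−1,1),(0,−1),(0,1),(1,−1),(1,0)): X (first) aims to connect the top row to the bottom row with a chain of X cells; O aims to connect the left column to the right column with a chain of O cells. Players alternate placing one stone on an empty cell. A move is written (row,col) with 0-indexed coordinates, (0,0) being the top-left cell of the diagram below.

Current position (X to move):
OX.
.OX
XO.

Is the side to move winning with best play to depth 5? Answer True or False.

p1 X@[OX./.OX/XO.]: (0,2)[OXX/.OX/XO.]+1* (1,0)[OX./XOX/XO.]+1 (2,2)[OX./.OX/XOX]+1
p2 O@[OXX/.OX/XO.]: (1,0)[OXX/OOX/XO.]-1* (2,2)[OXX/.OX/XOO]-1
p3 X@[OXX/OOX/XO.]: (2,2)[OXX/OOX/XOX]+1*
p4 O@[OXX/OOX/XOX] terminal -1; root [OX./.OX/XO.] d5

X winning at [OX./.OX/XO.]: True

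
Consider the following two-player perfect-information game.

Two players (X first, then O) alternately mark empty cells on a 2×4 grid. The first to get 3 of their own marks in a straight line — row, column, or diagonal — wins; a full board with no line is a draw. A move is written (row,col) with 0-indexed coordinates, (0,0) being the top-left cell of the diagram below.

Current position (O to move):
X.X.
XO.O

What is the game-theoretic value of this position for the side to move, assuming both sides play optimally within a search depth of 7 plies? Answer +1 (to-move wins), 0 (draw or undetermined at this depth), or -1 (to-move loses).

value(X.X./XO.O, O) = +1

[X.X./XO.O] O move#1: (0,1):+0/XOX./XO.O, (0,3):-1/X.XO/XO.O, (1,2):+1/X.X./XOOO*
[X.X./XOOO] end (terminal -1, X#2); searched X.X./XO.O to 7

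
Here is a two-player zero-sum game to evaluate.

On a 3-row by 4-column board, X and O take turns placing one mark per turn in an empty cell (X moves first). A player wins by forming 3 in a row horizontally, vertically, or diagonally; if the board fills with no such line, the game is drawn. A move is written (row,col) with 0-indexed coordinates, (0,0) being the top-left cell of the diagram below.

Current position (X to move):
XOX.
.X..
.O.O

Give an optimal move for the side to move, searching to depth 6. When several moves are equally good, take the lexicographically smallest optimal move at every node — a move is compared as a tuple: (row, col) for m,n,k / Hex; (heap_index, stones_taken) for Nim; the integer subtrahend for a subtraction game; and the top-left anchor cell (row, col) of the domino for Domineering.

ply 1, X at XOX./.X../.O.O | (0,3)=-1→XOXX/.X../.O.O; (1,0)=-1→XOX./XX../.O.O; (1,2)=-1→XOX./.XX./.O.O; (1,3)=-1→XOX./.X.X/.O.O; (2,0)=+1→XOX./.X../XO.O*; (2,2)=+1→XOX./.X../.OXO
ply 2: XOX./.X../XO.O is terminal -1 (O); from XOX./.X../.O.O depth 6

X's best at [XOX./.X../.O.O]: (2,0)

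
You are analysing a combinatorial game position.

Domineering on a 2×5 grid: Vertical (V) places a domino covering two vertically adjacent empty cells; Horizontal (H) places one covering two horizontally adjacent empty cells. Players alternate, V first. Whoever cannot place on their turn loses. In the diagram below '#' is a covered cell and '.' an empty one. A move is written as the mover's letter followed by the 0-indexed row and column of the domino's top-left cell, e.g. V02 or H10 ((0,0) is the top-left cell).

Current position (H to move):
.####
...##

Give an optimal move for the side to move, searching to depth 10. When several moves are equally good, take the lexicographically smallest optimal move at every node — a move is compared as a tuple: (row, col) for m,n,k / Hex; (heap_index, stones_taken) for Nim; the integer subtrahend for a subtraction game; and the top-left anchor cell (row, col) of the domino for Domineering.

H's best at [.####/...##]: H10

[.####/...##] H move#1: H10:+1/.####/##.##*, H11:-1/.####/.####
[.####/##.##] end (terminal -1, V#2); searched .####/...## to 10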